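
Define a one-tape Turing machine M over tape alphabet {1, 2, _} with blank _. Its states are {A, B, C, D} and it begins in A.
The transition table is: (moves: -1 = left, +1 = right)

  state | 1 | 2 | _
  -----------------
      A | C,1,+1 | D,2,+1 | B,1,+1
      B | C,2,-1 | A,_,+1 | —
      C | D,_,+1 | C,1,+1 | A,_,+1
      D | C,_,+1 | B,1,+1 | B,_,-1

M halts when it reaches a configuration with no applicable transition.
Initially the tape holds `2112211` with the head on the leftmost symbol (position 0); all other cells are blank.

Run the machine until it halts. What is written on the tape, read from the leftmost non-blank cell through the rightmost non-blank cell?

A | [2]112211_   read 2 → write 2, move +1, go to D
D | 2[1]12211_   read 1 → write _, move +1, go to C
C | 2_[1]2211_   read 1 → write _, move +1, go to D
D | 2__[2]211_   read 2 → write 1, move +1, go to B
B | 2__1[2]11_   read 2 → write _, move +1, go to A
A | 2__1_[1]1_   read 1 → write 1, move +1, go to C
C | 2__1_1[1]_   read 1 → write _, move +1, go to D
D | 2__1_1_[_]   read _ → write _, move -1, go to B
B | 2__1_1[_]_
The non-blank tape span at halt is 2__1_1.

2__1_1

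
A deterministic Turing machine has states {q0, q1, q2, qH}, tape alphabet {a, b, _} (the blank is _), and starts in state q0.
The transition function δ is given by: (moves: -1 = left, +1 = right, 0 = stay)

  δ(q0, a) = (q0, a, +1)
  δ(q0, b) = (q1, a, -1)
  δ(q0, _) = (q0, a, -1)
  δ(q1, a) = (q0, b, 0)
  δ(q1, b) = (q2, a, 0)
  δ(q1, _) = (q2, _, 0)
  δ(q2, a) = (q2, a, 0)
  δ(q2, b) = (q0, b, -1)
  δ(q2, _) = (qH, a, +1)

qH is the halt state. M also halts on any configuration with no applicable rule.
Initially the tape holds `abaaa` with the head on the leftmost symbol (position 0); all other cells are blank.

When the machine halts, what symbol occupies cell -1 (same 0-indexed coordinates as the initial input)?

a

state=q0 head=0 tape=_[a]baaa   (q0,a)→(q0,a,+1)
state=q0 head=1 tape=_a[b]aaa   (q0,b)→(q1,a,-1)
state=q1 head=0 tape=_[a]aaaa   (q1,a)→(q0,b,0)
state=q0 head=0 tape=_[b]aaaa   (q0,b)→(q1,a,-1)
state=q1 head=-1 tape=[_]aaaaa   (q1,_)→(q2,_,0)
state=q2 head=-1 tape=[_]aaaaa   (q2,_)→(qH,a,+1)
state=qH head=0 tape=a[a]aaaa
Cell -1 holds a when M halts.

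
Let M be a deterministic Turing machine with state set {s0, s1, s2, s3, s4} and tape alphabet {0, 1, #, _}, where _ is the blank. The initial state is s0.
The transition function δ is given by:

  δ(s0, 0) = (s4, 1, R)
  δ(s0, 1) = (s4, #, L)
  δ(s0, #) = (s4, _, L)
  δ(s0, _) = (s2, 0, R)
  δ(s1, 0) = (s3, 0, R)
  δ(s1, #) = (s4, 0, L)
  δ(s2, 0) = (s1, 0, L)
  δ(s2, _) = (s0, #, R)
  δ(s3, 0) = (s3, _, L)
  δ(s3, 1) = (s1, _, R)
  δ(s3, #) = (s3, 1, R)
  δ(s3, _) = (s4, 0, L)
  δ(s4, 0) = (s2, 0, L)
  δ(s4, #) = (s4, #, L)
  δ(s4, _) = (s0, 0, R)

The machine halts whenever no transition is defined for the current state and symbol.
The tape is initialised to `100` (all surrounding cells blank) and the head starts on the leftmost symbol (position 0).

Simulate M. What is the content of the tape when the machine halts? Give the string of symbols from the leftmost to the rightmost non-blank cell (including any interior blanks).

#1010

state=s0 head=0 tape=__[1]00   (s0,1)→(s4,#,L)
state=s4 head=-1 tape=_[_]#00   (s4,_)→(s0,0,R)
state=s0 head=0 tape=_0[#]00   (s0,#)→(s4,_,L)
state=s4 head=-1 tape=_[0]_00   (s4,0)→(s2,0,L)
state=s2 head=-2 tape=[_]0_00   (s2,_)→(s0,#,R)
state=s0 head=-1 tape=#[0]_00   (s0,0)→(s4,1,R)
state=s4 head=0 tape=#1[_]00   (s4,_)→(s0,0,R)
state=s0 head=1 tape=#10[0]0   (s0,0)→(s4,1,R)
state=s4 head=2 tape=#101[0]   (s4,0)→(s2,0,L)
state=s2 head=1 tape=#10[1]0
The non-blank tape span at halt is #1010.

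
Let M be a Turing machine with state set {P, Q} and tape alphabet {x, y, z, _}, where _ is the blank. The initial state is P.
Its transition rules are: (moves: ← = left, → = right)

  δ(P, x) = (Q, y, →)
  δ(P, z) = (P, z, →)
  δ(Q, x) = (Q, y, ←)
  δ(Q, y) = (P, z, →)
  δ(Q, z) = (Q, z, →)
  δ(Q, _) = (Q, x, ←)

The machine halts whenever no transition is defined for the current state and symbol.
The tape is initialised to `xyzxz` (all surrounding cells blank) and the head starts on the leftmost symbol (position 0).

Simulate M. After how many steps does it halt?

10

state=P head=0 tape=[x]yzxz__   (P,x)→(Q,y,→)
state=Q head=1 tape=y[y]zxz__   (Q,y)→(P,z,→)
state=P head=2 tape=yz[z]xz__   (P,z)→(P,z,→)
state=P head=3 tape=yzz[x]z__   (P,x)→(Q,y,→)
state=Q head=4 tape=yzzy[z]__   (Q,z)→(Q,z,→)
state=Q head=5 tape=yzzyz[_]_   (Q,_)→(Q,x,←)
state=Q head=4 tape=yzzy[z]x_   (Q,z)→(Q,z,→)
state=Q head=5 tape=yzzyz[x]_   (Q,x)→(Q,y,←)
state=Q head=4 tape=yzzy[z]y_   (Q,z)→(Q,z,→)
state=Q head=5 tape=yzzyz[y]_   (Q,y)→(P,z,→)
state=P head=6 tape=yzzyzz[_]
M halts after 10 transitions.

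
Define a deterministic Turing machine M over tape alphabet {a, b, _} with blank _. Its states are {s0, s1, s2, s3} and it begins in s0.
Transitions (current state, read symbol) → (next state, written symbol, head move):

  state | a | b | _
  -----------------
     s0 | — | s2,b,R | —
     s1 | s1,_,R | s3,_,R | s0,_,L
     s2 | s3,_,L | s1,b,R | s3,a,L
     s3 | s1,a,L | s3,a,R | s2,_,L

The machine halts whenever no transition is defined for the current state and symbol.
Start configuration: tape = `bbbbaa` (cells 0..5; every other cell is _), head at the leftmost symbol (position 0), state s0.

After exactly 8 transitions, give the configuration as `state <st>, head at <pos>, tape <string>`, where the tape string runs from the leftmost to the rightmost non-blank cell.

state s1, head at 6, tape bb

s0 | [b]bbbaa_   read b → write b, move R, go to s2
s2 | b[b]bbaa_   read b → write b, move R, go to s1
s1 | bb[b]baa_   read b → write _, move R, go to s3
s3 | bb_[b]aa_   read b → write a, move R, go to s3
s3 | bb_a[a]a_   read a → write a, move L, go to s1
s1 | bb_[a]aa_   read a → write _, move R, go to s1
s1 | bb__[a]a_   read a → write _, move R, go to s1
s1 | bb___[a]_   read a → write _, move R, go to s1
s1 | bb____[_]
After 8 steps: state s1, head at 6, tape bb.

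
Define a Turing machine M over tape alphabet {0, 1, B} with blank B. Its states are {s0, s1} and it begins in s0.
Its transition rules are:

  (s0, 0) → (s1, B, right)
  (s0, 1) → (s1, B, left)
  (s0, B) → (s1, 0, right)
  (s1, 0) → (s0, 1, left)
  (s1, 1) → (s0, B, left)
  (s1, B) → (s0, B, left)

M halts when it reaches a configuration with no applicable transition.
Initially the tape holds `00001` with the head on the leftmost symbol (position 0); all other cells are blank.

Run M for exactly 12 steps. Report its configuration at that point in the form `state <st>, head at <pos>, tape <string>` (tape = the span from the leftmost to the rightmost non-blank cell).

s0 | [0]0001   read 0 → write B, move right, go to s1
s1 | B[0]001   read 0 → write 1, move left, go to s0
s0 | [B]1001   read B → write 0, move right, go to s1
s1 | 0[1]001   read 1 → write B, move left, go to s0
s0 | [0]B001   read 0 → write B, move right, go to s1
s1 | B[B]001   read B → write B, move left, go to s0
s0 | [B]B001   read B → write 0, move right, go to s1
s1 | 0[B]001   read B → write B, move left, go to s0
s0 | [0]B001   read 0 → write B, move right, go to s1
s1 | B[B]001   read B → write B, move left, go to s0
s0 | [B]B001   read B → write 0, move right, go to s1
s1 | 0[B]001   read B → write B, move left, go to s0
s0 | [0]B001
After 12 steps: state s0, head at 0, tape 0B001.

state s0, head at 0, tape 0B001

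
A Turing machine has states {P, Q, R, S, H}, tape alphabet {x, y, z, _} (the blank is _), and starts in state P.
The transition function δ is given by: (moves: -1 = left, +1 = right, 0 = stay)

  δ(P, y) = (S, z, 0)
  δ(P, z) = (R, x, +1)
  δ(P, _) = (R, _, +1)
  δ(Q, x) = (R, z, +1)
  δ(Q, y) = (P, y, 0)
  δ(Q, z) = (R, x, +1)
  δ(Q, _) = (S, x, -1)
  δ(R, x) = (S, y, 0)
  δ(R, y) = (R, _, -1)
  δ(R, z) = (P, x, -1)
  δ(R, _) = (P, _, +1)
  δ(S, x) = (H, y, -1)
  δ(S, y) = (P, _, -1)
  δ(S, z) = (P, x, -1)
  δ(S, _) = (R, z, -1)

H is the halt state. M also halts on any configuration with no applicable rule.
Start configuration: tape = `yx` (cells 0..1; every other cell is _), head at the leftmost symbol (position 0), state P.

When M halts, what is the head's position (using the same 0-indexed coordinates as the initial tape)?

1

state=P head=0 tape=_[y]x   (P,y)→(S,z,0)
state=S head=0 tape=_[z]x   (S,z)→(P,x,-1)
state=P head=-1 tape=[_]xx   (P,_)→(R,_,+1)
state=R head=0 tape=_[x]x   (R,x)→(S,y,0)
state=S head=0 tape=_[y]x   (S,y)→(P,_,-1)
state=P head=-1 tape=[_]_x   (P,_)→(R,_,+1)
state=R head=0 tape=_[_]x   (R,_)→(P,_,+1)
state=P head=1 tape=__[x]
At halt the head is at cell 1.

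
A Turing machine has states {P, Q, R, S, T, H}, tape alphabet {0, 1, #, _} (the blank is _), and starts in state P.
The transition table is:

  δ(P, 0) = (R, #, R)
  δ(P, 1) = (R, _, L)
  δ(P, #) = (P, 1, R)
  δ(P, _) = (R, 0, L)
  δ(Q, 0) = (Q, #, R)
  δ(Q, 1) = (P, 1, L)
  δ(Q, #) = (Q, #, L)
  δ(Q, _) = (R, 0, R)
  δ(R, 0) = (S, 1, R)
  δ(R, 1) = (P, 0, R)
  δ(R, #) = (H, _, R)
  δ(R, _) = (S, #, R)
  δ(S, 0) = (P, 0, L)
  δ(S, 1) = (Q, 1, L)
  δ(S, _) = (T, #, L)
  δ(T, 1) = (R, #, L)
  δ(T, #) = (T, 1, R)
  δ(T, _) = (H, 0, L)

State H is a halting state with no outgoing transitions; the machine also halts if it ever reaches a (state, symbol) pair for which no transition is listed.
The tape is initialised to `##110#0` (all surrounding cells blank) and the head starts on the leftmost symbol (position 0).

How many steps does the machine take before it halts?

P | _[#]#110#0   read # → write 1, move R, go to P
P | _1[#]110#0   read # → write 1, move R, go to P
P | _11[1]10#0   read 1 → write _, move L, go to R
R | _1[1]_10#0   read 1 → write 0, move R, go to P
P | _10[_]10#0   read _ → write 0, move L, go to R
R | _1[0]010#0   read 0 → write 1, move R, go to S
S | _11[0]10#0   read 0 → write 0, move L, go to P
P | _1[1]010#0   read 1 → write _, move L, go to R
R | _[1]_010#0   read 1 → write 0, move R, go to P
P | _0[_]010#0   read _ → write 0, move L, go to R
R | _[0]0010#0   read 0 → write 1, move R, go to S
S | _1[0]010#0   read 0 → write 0, move L, go to P
P | _[1]0010#0   read 1 → write _, move L, go to R
R | [_]_0010#0   read _ → write #, move R, go to S
S | #[_]0010#0   read _ → write #, move L, go to T
T | [#]#0010#0   read # → write 1, move R, go to T
T | 1[#]0010#0   read # → write 1, move R, go to T
T | 11[0]010#0
M halts after 17 transitions.

17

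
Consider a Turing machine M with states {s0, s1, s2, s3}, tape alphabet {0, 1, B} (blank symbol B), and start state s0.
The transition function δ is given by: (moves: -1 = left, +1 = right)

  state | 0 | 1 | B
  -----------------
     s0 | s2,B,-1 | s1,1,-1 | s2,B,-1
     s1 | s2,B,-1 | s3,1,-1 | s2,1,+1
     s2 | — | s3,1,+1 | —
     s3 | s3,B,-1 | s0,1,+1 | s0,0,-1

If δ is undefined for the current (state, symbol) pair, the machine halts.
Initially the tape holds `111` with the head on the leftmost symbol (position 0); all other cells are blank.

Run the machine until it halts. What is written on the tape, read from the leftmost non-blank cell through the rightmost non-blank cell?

01111

s0 | BBBB[1]11   read 1 → write 1, move -1, go to s1
s1 | BBB[B]111   read B → write 1, move +1, go to s2
s2 | BBB1[1]11   read 1 → write 1, move +1, go to s3
s3 | BBB11[1]1   read 1 → write 1, move +1, go to s0
s0 | BBB111[1]   read 1 → write 1, move -1, go to s1
s1 | BBB11[1]1   read 1 → write 1, move -1, go to s3
s3 | BBB1[1]11   read 1 → write 1, move +1, go to s0
s0 | BBB11[1]1   read 1 → write 1, move -1, go to s1
s1 | BBB1[1]11   read 1 → write 1, move -1, go to s3
s3 | BBB[1]111   read 1 → write 1, move +1, go to s0
s0 | BBB1[1]11   read 1 → write 1, move -1, go to s1
s1 | BBB[1]111   read 1 → write 1, move -1, go to s3
s3 | BB[B]1111   read B → write 0, move -1, go to s0
s0 | B[B]01111   read B → write B, move -1, go to s2
s2 | [B]B01111
The non-blank tape span at halt is 01111.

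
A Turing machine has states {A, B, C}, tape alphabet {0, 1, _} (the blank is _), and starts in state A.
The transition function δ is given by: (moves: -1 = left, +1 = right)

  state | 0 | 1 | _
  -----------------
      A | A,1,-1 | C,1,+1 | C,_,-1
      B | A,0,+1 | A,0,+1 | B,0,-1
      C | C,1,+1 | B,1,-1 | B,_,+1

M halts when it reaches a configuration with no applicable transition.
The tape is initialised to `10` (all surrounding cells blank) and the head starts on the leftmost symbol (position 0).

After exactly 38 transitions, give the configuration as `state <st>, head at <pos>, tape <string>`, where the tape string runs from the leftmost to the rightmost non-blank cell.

state=A head=0 tape=[1]0______   (A,1)→(C,1,+1)
state=C head=1 tape=1[0]______   (C,0)→(C,1,+1)
state=C head=2 tape=11[_]_____   (C,_)→(B,_,+1)
state=B head=3 tape=11_[_]____   (B,_)→(B,0,-1)
state=B head=2 tape=11[_]0____   (B,_)→(B,0,-1)
state=B head=1 tape=1[1]00____   (B,1)→(A,0,+1)
state=A head=2 tape=10[0]0____   (A,0)→(A,1,-1)
state=A head=1 tape=1[0]10____   (A,0)→(A,1,-1)
state=A head=0 tape=[1]110____   (A,1)→(C,1,+1)
state=C head=1 tape=1[1]10____   (C,1)→(B,1,-1)
state=B head=0 tape=[1]110____   (B,1)→(A,0,+1)
state=A head=1 tape=0[1]10____   (A,1)→(C,1,+1)
state=C head=2 tape=01[1]0____   (C,1)→(B,1,-1)
state=B head=1 tape=0[1]10____   (B,1)→(A,0,+1)
state=A head=2 tape=00[1]0____   (A,1)→(C,1,+1)
state=C head=3 tape=001[0]____   (C,0)→(C,1,+1)
state=C head=4 tape=0011[_]___   (C,_)→(B,_,+1)
state=B head=5 tape=0011_[_]__   (B,_)→(B,0,-1)
state=B head=4 tape=0011[_]0__   (B,_)→(B,0,-1)
state=B head=3 tape=001[1]00__   (B,1)→(A,0,+1)
state=A head=4 tape=0010[0]0__   (A,0)→(A,1,-1)
state=A head=3 tape=001[0]10__   (A,0)→(A,1,-1)
state=A head=2 tape=00[1]110__   (A,1)→(C,1,+1)
state=C head=3 tape=001[1]10__   (C,1)→(B,1,-1)
state=B head=2 tape=00[1]110__   (B,1)→(A,0,+1)
state=A head=3 tape=000[1]10__   (A,1)→(C,1,+1)
state=C head=4 tape=0001[1]0__   (C,1)→(B,1,-1)
state=B head=3 tape=000[1]10__   (B,1)→(A,0,+1)
state=A head=4 tape=0000[1]0__   (A,1)→(C,1,+1)
state=C head=5 tape=00001[0]__   (C,0)→(C,1,+1)
state=C head=6 tape=000011[_]_   (C,_)→(B,_,+1)
state=B head=7 tape=000011_[_]   (B,_)→(B,0,-1)
state=B head=6 tape=000011[_]0   (B,_)→(B,0,-1)
state=B head=5 tape=00001[1]00   (B,1)→(A,0,+1)
state=A head=6 tape=000010[0]0   (A,0)→(A,1,-1)
state=A head=5 tape=00001[0]10   (A,0)→(A,1,-1)
state=A head=4 tape=0000[1]110   (A,1)→(C,1,+1)
state=C head=5 tape=00001[1]10   (C,1)→(B,1,-1)
state=B head=4 tape=0000[1]110
After 38 steps: state B, head at 4, tape 00001110.

state B, head at 4, tape 00001110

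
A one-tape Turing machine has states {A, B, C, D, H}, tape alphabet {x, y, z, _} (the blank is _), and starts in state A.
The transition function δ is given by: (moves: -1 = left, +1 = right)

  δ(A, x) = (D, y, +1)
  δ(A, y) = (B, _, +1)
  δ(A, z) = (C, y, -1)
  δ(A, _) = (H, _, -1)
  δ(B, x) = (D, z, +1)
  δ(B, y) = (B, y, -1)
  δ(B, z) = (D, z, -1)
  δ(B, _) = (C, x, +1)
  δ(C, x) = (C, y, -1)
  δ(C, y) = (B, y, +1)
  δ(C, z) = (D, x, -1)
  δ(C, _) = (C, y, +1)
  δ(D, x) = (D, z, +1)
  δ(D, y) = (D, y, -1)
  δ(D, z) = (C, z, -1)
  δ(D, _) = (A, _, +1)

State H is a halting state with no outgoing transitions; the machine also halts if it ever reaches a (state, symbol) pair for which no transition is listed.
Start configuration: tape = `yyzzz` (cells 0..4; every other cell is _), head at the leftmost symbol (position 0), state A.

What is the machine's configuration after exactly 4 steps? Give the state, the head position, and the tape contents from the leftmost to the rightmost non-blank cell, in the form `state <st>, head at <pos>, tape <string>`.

state=A head=0 tape=[y]yzzz   (A,y)→(B,_,+1)
state=B head=1 tape=_[y]zzz   (B,y)→(B,y,-1)
state=B head=0 tape=[_]yzzz   (B,_)→(C,x,+1)
state=C head=1 tape=x[y]zzz   (C,y)→(B,y,+1)
state=B head=2 tape=xy[z]zz
After 4 steps: state B, head at 2, tape xyzzz.

state B, head at 2, tape xyzzz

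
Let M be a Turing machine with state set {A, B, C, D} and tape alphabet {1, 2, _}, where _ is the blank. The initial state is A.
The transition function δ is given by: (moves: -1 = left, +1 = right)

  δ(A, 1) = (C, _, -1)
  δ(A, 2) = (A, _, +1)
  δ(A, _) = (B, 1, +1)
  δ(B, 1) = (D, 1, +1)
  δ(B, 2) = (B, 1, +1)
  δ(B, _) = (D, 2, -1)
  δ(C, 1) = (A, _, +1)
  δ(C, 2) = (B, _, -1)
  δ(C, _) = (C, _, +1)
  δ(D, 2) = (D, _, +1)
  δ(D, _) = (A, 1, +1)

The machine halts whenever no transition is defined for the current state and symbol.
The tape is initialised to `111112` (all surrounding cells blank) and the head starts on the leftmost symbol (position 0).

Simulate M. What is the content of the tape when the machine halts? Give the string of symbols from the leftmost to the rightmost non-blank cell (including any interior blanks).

A | _[1]11112_   read 1 → write _, move -1, go to C
C | [_]_11112_   read _ → write _, move +1, go to C
C | _[_]11112_   read _ → write _, move +1, go to C
C | __[1]1112_   read 1 → write _, move +1, go to A
A | ___[1]112_   read 1 → write _, move -1, go to C
C | __[_]_112_   read _ → write _, move +1, go to C
C | ___[_]112_   read _ → write _, move +1, go to C
C | ____[1]12_   read 1 → write _, move +1, go to A
A | _____[1]2_   read 1 → write _, move -1, go to C
C | ____[_]_2_   read _ → write _, move +1, go to C
C | _____[_]2_   read _ → write _, move +1, go to C
C | ______[2]_   read 2 → write _, move -1, go to B
B | _____[_]__   read _ → write 2, move -1, go to D
D | ____[_]2__   read _ → write 1, move +1, go to A
A | ____1[2]__   read 2 → write _, move +1, go to A
A | ____1_[_]_   read _ → write 1, move +1, go to B
B | ____1_1[_]   read _ → write 2, move -1, go to D
D | ____1_[1]2
The non-blank tape span at halt is 1_12.

1_12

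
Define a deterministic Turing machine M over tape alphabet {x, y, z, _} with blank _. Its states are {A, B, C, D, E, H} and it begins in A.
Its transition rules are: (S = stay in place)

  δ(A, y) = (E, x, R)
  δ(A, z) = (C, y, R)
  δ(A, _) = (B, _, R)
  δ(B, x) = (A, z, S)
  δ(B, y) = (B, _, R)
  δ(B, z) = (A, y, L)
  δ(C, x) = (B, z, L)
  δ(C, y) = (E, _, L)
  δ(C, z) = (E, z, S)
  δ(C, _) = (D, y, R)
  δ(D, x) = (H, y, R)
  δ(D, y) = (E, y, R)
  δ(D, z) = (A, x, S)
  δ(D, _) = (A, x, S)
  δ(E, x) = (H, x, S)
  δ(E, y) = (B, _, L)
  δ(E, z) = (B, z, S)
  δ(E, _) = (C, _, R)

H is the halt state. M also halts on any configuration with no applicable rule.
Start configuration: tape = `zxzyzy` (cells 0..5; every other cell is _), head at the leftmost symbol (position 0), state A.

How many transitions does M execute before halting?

state=A head=0 tape=[z]xzyzy_   (A,z)→(C,y,R)
state=C head=1 tape=y[x]zyzy_   (C,x)→(B,z,L)
state=B head=0 tape=[y]zzyzy_   (B,y)→(B,_,R)
state=B head=1 tape=_[z]zyzy_   (B,z)→(A,y,L)
state=A head=0 tape=[_]yzyzy_   (A,_)→(B,_,R)
state=B head=1 tape=_[y]zyzy_   (B,y)→(B,_,R)
state=B head=2 tape=__[z]yzy_   (B,z)→(A,y,L)
state=A head=1 tape=_[_]yyzy_   (A,_)→(B,_,R)
state=B head=2 tape=__[y]yzy_   (B,y)→(B,_,R)
state=B head=3 tape=___[y]zy_   (B,y)→(B,_,R)
state=B head=4 tape=____[z]y_   (B,z)→(A,y,L)
state=A head=3 tape=___[_]yy_   (A,_)→(B,_,R)
state=B head=4 tape=____[y]y_   (B,y)→(B,_,R)
state=B head=5 tape=_____[y]_   (B,y)→(B,_,R)
state=B head=6 tape=______[_]
M halts after 14 transitions.

14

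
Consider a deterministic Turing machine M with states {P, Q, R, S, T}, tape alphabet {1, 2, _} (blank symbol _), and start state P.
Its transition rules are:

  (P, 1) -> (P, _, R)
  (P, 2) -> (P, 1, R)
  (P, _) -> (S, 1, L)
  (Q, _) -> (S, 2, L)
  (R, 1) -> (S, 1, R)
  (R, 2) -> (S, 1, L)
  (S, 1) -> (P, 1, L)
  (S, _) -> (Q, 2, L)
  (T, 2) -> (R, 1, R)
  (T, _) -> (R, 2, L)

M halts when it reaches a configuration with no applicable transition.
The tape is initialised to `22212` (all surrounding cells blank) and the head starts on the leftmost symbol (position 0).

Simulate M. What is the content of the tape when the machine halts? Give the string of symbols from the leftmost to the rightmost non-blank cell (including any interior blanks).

P | [2]2212__   read 2 → write 1, move R, go to P
P | 1[2]212__   read 2 → write 1, move R, go to P
P | 11[2]12__   read 2 → write 1, move R, go to P
P | 111[1]2__   read 1 → write _, move R, go to P
P | 111_[2]__   read 2 → write 1, move R, go to P
P | 111_1[_]_   read _ → write 1, move L, go to S
S | 111_[1]1_   read 1 → write 1, move L, go to P
P | 111[_]11_   read _ → write 1, move L, go to S
S | 11[1]111_   read 1 → write 1, move L, go to P
P | 1[1]1111_   read 1 → write _, move R, go to P
P | 1_[1]111_   read 1 → write _, move R, go to P
P | 1__[1]11_   read 1 → write _, move R, go to P
P | 1___[1]1_   read 1 → write _, move R, go to P
P | 1____[1]_   read 1 → write _, move R, go to P
P | 1_____[_]   read _ → write 1, move L, go to S
S | 1____[_]1   read _ → write 2, move L, go to Q
Q | 1___[_]21   read _ → write 2, move L, go to S
S | 1__[_]221   read _ → write 2, move L, go to Q
Q | 1_[_]2221   read _ → write 2, move L, go to S
S | 1[_]22221   read _ → write 2, move L, go to Q
Q | [1]222221
The non-blank tape span at halt is 1222221.

1222221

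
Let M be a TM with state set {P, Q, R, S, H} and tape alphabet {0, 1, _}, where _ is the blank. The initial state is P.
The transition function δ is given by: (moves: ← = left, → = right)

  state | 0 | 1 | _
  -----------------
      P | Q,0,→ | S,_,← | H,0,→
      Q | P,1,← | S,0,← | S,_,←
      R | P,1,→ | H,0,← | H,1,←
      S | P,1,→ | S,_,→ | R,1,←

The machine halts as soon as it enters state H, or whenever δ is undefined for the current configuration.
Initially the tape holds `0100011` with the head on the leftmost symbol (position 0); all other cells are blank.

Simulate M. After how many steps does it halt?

28

P | [0]100011__   read 0 → write 0, move →, go to Q
Q | 0[1]00011__   read 1 → write 0, move ←, go to S
S | [0]000011__   read 0 → write 1, move →, go to P
P | 1[0]00011__   read 0 → write 0, move →, go to Q
Q | 10[0]0011__   read 0 → write 1, move ←, go to P
P | 1[0]10011__   read 0 → write 0, move →, go to Q
Q | 10[1]0011__   read 1 → write 0, move ←, go to S
S | 1[0]00011__   read 0 → write 1, move →, go to P
P | 11[0]0011__   read 0 → write 0, move →, go to Q
Q | 110[0]011__   read 0 → write 1, move ←, go to P
P | 11[0]1011__   read 0 → write 0, move →, go to Q
Q | 110[1]011__   read 1 → write 0, move ←, go to S
S | 11[0]0011__   read 0 → write 1, move →, go to P
P | 111[0]011__   read 0 → write 0, move →, go to Q
Q | 1110[0]11__   read 0 → write 1, move ←, go to P
P | 111[0]111__   read 0 → write 0, move →, go to Q
Q | 1110[1]11__   read 1 → write 0, move ←, go to S
S | 111[0]011__   read 0 → write 1, move →, go to P
P | 1111[0]11__   read 0 → write 0, move →, go to Q
Q | 11110[1]1__   read 1 → write 0, move ←, go to S
S | 1111[0]01__   read 0 → write 1, move →, go to P
P | 11111[0]1__   read 0 → write 0, move →, go to Q
Q | 111110[1]__   read 1 → write 0, move ←, go to S
S | 11111[0]0__   read 0 → write 1, move →, go to P
P | 111111[0]__   read 0 → write 0, move →, go to Q
Q | 1111110[_]_   read _ → write _, move ←, go to S
S | 111111[0]__   read 0 → write 1, move →, go to P
P | 1111111[_]_   read _ → write 0, move →, go to H
H | 11111110[_]
M halts after 28 transitions.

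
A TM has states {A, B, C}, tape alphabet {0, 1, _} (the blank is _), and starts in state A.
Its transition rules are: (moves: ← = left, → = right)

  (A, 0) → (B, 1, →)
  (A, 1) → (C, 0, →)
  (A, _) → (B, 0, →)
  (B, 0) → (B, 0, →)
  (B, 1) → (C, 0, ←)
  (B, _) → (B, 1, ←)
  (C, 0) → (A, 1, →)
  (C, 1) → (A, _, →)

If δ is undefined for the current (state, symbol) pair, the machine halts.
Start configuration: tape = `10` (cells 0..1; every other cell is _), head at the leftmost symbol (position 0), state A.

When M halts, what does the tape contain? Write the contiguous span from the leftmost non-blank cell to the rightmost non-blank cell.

state=A head=0 tape=[1]0____   (A,1)→(C,0,→)
state=C head=1 tape=0[0]____   (C,0)→(A,1,→)
state=A head=2 tape=01[_]___   (A,_)→(B,0,→)
state=B head=3 tape=010[_]__   (B,_)→(B,1,←)
state=B head=2 tape=01[0]1__   (B,0)→(B,0,→)
state=B head=3 tape=010[1]__   (B,1)→(C,0,←)
state=C head=2 tape=01[0]0__   (C,0)→(A,1,→)
state=A head=3 tape=011[0]__   (A,0)→(B,1,→)
state=B head=4 tape=0111[_]_   (B,_)→(B,1,←)
state=B head=3 tape=011[1]1_   (B,1)→(C,0,←)
state=C head=2 tape=01[1]01_   (C,1)→(A,_,→)
state=A head=3 tape=01_[0]1_   (A,0)→(B,1,→)
state=B head=4 tape=01_1[1]_   (B,1)→(C,0,←)
state=C head=3 tape=01_[1]0_   (C,1)→(A,_,→)
state=A head=4 tape=01__[0]_   (A,0)→(B,1,→)
state=B head=5 tape=01__1[_]   (B,_)→(B,1,←)
state=B head=4 tape=01__[1]1   (B,1)→(C,0,←)
state=C head=3 tape=01_[_]01
The non-blank tape span at halt is 01__01.

01__01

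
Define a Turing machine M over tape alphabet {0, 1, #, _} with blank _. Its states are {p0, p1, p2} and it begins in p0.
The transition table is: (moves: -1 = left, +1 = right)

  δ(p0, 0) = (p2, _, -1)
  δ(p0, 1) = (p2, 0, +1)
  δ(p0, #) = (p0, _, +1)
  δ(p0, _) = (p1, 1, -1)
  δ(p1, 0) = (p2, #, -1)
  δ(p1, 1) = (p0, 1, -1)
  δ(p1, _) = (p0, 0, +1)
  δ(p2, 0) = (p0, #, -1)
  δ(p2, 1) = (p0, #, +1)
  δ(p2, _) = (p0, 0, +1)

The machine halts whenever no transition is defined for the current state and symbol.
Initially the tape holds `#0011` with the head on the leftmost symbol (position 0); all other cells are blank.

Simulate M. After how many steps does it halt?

p0 | ___[#]0011   read # → write _, move +1, go to p0
p0 | ____[0]011   read 0 → write _, move -1, go to p2
p2 | ___[_]_011   read _ → write 0, move +1, go to p0
p0 | ___0[_]011   read _ → write 1, move -1, go to p1
p1 | ___[0]1011   read 0 → write #, move -1, go to p2
p2 | __[_]#1011   read _ → write 0, move +1, go to p0
p0 | __0[#]1011   read # → write _, move +1, go to p0
p0 | __0_[1]011   read 1 → write 0, move +1, go to p2
p2 | __0_0[0]11   read 0 → write #, move -1, go to p0
p0 | __0_[0]#11   read 0 → write _, move -1, go to p2
p2 | __0[_]_#11   read _ → write 0, move +1, go to p0
p0 | __00[_]#11   read _ → write 1, move -1, go to p1
p1 | __0[0]1#11   read 0 → write #, move -1, go to p2
p2 | __[0]#1#11   read 0 → write #, move -1, go to p0
p0 | _[_]##1#11   read _ → write 1, move -1, go to p1
p1 | [_]1##1#11   read _ → write 0, move +1, go to p0
p0 | 0[1]##1#11   read 1 → write 0, move +1, go to p2
p2 | 00[#]#1#11
M halts after 17 transitions.

17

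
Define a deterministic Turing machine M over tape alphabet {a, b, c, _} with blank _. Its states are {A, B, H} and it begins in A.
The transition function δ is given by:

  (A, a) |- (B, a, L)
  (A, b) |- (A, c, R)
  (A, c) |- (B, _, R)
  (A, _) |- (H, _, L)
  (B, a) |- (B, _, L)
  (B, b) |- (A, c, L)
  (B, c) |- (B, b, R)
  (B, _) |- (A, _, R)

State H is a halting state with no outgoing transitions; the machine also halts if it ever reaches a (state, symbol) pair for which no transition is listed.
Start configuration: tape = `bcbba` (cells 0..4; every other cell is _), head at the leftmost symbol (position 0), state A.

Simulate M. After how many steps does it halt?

4

A | [b]cbba   read b → write c, move R, go to A
A | c[c]bba   read c → write _, move R, go to B
B | c_[b]ba   read b → write c, move L, go to A
A | c[_]cba   read _ → write _, move L, go to H
H | [c]_cba
M halts after 4 transitions.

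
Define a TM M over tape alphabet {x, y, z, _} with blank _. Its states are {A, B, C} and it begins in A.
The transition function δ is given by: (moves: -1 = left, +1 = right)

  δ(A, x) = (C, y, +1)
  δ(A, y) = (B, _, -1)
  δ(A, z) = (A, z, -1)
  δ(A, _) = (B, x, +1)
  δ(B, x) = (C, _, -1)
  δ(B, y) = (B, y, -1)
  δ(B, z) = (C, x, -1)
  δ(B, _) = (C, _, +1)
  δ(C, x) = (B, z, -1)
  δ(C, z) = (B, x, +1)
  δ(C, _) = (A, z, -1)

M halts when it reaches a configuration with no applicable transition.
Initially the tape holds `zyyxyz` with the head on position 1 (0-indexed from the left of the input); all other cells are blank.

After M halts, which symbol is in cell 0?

x

A | ___z[y]yxyz   read y → write _, move -1, go to B
B | ___[z]_yxyz   read z → write x, move -1, go to C
C | __[_]x_yxyz   read _ → write z, move -1, go to A
A | _[_]zx_yxyz   read _ → write x, move +1, go to B
B | _x[z]x_yxyz   read z → write x, move -1, go to C
C | _[x]xx_yxyz   read x → write z, move -1, go to B
B | [_]zxx_yxyz   read _ → write _, move +1, go to C
C | _[z]xx_yxyz   read z → write x, move +1, go to B
B | _x[x]x_yxyz   read x → write _, move -1, go to C
C | _[x]_x_yxyz   read x → write z, move -1, go to B
B | [_]z_x_yxyz   read _ → write _, move +1, go to C
C | _[z]_x_yxyz   read z → write x, move +1, go to B
B | _x[_]x_yxyz   read _ → write _, move +1, go to C
C | _x_[x]_yxyz   read x → write z, move -1, go to B
B | _x[_]z_yxyz   read _ → write _, move +1, go to C
C | _x_[z]_yxyz   read z → write x, move +1, go to B
B | _x_x[_]yxyz   read _ → write _, move +1, go to C
C | _x_x_[y]xyz
Cell 0 holds x when M halts.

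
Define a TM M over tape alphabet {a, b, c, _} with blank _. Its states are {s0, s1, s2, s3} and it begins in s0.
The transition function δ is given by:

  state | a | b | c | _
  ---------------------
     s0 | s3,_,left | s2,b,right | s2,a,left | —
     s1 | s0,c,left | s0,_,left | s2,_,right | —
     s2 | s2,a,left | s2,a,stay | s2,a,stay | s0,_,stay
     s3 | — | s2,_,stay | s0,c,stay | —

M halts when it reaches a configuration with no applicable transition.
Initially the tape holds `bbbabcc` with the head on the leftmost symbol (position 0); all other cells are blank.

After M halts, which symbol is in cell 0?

a

s0 | _[b]bbabcc   read b → write b, move right, go to s2
s2 | _b[b]babcc   read b → write a, move stay, go to s2
s2 | _b[a]babcc   read a → write a, move left, go to s2
s2 | _[b]ababcc   read b → write a, move stay, go to s2
s2 | _[a]ababcc   read a → write a, move left, go to s2
s2 | [_]aababcc   read _ → write _, move stay, go to s0
s0 | [_]aababcc
Cell 0 holds a when M halts.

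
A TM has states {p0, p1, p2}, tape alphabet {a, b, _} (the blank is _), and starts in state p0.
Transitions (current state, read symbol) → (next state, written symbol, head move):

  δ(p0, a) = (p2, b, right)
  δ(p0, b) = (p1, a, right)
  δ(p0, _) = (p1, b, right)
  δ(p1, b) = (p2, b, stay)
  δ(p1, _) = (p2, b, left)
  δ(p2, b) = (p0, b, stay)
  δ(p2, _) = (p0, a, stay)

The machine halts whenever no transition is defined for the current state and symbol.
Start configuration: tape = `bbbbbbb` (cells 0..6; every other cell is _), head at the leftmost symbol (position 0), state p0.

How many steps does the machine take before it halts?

p0 | [b]bbbbbb_   read b → write a, move right, go to p1
p1 | a[b]bbbbb_   read b → write b, move stay, go to p2
p2 | a[b]bbbbb_   read b → write b, move stay, go to p0
p0 | a[b]bbbbb_   read b → write a, move right, go to p1
p1 | aa[b]bbbb_   read b → write b, move stay, go to p2
p2 | aa[b]bbbb_   read b → write b, move stay, go to p0
p0 | aa[b]bbbb_   read b → write a, move right, go to p1
p1 | aaa[b]bbb_   read b → write b, move stay, go to p2
p2 | aaa[b]bbb_   read b → write b, move stay, go to p0
p0 | aaa[b]bbb_   read b → write a, move right, go to p1
p1 | aaaa[b]bb_   read b → write b, move stay, go to p2
p2 | aaaa[b]bb_   read b → write b, move stay, go to p0
p0 | aaaa[b]bb_   read b → write a, move right, go to p1
p1 | aaaaa[b]b_   read b → write b, move stay, go to p2
p2 | aaaaa[b]b_   read b → write b, move stay, go to p0
p0 | aaaaa[b]b_   read b → write a, move right, go to p1
p1 | aaaaaa[b]_   read b → write b, move stay, go to p2
p2 | aaaaaa[b]_   read b → write b, move stay, go to p0
p0 | aaaaaa[b]_   read b → write a, move right, go to p1
p1 | aaaaaaa[_]   read _ → write b, move left, go to p2
p2 | aaaaaa[a]b
M halts after 20 transitions.

20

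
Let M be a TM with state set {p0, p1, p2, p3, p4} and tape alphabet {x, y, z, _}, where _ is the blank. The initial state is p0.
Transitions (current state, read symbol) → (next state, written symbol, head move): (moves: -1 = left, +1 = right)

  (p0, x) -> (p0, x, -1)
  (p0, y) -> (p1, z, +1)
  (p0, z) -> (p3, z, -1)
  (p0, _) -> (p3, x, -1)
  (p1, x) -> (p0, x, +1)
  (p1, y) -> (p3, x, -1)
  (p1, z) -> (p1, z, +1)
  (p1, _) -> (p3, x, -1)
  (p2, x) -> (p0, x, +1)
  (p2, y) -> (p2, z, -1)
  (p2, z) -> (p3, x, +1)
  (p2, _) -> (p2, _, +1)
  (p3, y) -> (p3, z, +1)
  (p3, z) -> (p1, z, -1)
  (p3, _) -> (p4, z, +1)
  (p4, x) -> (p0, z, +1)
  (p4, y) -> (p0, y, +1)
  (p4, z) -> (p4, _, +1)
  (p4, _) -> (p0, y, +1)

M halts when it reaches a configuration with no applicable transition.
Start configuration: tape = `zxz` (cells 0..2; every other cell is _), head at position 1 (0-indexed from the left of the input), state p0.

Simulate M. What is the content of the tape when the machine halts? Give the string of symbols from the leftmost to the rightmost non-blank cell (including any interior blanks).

zzzxzz

state=p0 head=1 tape=___z[x]z   (p0,x)→(p0,x,-1)
state=p0 head=0 tape=___[z]xz   (p0,z)→(p3,z,-1)
state=p3 head=-1 tape=__[_]zxz   (p3,_)→(p4,z,+1)
state=p4 head=0 tape=__z[z]xz   (p4,z)→(p4,_,+1)
state=p4 head=1 tape=__z_[x]z   (p4,x)→(p0,z,+1)
state=p0 head=2 tape=__z_z[z]   (p0,z)→(p3,z,-1)
state=p3 head=1 tape=__z_[z]z   (p3,z)→(p1,z,-1)
state=p1 head=0 tape=__z[_]zz   (p1,_)→(p3,x,-1)
state=p3 head=-1 tape=__[z]xzz   (p3,z)→(p1,z,-1)
state=p1 head=-2 tape=_[_]zxzz   (p1,_)→(p3,x,-1)
state=p3 head=-3 tape=[_]xzxzz   (p3,_)→(p4,z,+1)
state=p4 head=-2 tape=z[x]zxzz   (p4,x)→(p0,z,+1)
state=p0 head=-1 tape=zz[z]xzz   (p0,z)→(p3,z,-1)
state=p3 head=-2 tape=z[z]zxzz   (p3,z)→(p1,z,-1)
state=p1 head=-3 tape=[z]zzxzz   (p1,z)→(p1,z,+1)
state=p1 head=-2 tape=z[z]zxzz   (p1,z)→(p1,z,+1)
state=p1 head=-1 tape=zz[z]xzz   (p1,z)→(p1,z,+1)
state=p1 head=0 tape=zzz[x]zz   (p1,x)→(p0,x,+1)
state=p0 head=1 tape=zzzx[z]z   (p0,z)→(p3,z,-1)
state=p3 head=0 tape=zzz[x]zz
The non-blank tape span at halt is zzzxzz.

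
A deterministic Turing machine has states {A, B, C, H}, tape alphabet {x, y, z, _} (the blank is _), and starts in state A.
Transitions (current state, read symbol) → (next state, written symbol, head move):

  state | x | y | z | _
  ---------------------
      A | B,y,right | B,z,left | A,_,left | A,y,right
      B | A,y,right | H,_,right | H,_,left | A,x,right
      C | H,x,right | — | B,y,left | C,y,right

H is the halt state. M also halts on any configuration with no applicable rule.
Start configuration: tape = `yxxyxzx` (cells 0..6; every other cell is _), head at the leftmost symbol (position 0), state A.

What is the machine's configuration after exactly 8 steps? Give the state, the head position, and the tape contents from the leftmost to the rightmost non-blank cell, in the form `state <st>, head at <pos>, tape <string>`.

A | _[y]xxyxzx   read y → write z, move left, go to B
B | [_]zxxyxzx   read _ → write x, move right, go to A
A | x[z]xxyxzx   read z → write _, move left, go to A
A | [x]_xxyxzx   read x → write y, move right, go to B
B | y[_]xxyxzx   read _ → write x, move right, go to A
A | yx[x]xyxzx   read x → write y, move right, go to B
B | yxy[x]yxzx   read x → write y, move right, go to A
A | yxyy[y]xzx   read y → write z, move left, go to B
B | yxy[y]zxzx
After 8 steps: state B, head at 2, tape yxyyzxzx.

state B, head at 2, tape yxyyzxzx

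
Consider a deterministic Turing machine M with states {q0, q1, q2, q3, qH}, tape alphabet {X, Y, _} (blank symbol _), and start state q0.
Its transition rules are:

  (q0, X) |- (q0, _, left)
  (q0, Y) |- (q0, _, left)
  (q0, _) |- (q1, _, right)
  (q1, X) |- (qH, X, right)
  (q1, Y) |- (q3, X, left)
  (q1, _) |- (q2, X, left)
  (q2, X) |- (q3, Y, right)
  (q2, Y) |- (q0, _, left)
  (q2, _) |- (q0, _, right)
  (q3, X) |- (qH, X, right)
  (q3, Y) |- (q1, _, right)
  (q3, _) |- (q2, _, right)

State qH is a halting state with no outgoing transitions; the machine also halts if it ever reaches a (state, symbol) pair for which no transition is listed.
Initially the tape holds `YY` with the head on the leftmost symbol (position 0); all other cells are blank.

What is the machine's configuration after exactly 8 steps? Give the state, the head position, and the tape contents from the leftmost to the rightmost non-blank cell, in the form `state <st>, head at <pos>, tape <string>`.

q0 | _[Y]Y   read Y → write _, move left, go to q0
q0 | [_]_Y   read _ → write _, move right, go to q1
q1 | _[_]Y   read _ → write X, move left, go to q2
q2 | [_]XY   read _ → write _, move right, go to q0
q0 | _[X]Y   read X → write _, move left, go to q0
q0 | [_]_Y   read _ → write _, move right, go to q1
q1 | _[_]Y   read _ → write X, move left, go to q2
q2 | [_]XY   read _ → write _, move right, go to q0
q0 | _[X]Y
After 8 steps: state q0, head at 0, tape XY.

state q0, head at 0, tape XY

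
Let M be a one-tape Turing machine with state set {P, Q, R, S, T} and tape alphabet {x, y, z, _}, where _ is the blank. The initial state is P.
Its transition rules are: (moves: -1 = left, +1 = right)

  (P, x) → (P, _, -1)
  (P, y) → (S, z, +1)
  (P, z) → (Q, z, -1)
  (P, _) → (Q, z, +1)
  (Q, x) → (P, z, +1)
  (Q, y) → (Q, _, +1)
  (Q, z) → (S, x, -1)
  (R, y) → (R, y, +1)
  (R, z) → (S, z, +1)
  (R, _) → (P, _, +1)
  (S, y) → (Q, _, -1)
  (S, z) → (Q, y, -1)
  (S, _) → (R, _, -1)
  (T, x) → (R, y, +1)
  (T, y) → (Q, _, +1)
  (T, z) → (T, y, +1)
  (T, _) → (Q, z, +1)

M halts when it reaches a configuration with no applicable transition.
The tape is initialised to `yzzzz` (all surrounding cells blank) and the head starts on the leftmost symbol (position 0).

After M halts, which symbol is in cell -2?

z

P | ___[y]zzzz   read y → write z, move +1, go to S
S | ___z[z]zzz   read z → write y, move -1, go to Q
Q | ___[z]yzzz   read z → write x, move -1, go to S
S | __[_]xyzzz   read _ → write _, move -1, go to R
R | _[_]_xyzzz   read _ → write _, move +1, go to P
P | __[_]xyzzz   read _ → write z, move +1, go to Q
Q | __z[x]yzzz   read x → write z, move +1, go to P
P | __zz[y]zzz   read y → write z, move +1, go to S
S | __zzz[z]zz   read z → write y, move -1, go to Q
Q | __zz[z]yzz   read z → write x, move -1, go to S
S | __z[z]xyzz   read z → write y, move -1, go to Q
Q | __[z]yxyzz   read z → write x, move -1, go to S
S | _[_]xyxyzz   read _ → write _, move -1, go to R
R | [_]_xyxyzz   read _ → write _, move +1, go to P
P | _[_]xyxyzz   read _ → write z, move +1, go to Q
Q | _z[x]yxyzz   read x → write z, move +1, go to P
P | _zz[y]xyzz   read y → write z, move +1, go to S
S | _zzz[x]yzz
Cell -2 holds z when M halts.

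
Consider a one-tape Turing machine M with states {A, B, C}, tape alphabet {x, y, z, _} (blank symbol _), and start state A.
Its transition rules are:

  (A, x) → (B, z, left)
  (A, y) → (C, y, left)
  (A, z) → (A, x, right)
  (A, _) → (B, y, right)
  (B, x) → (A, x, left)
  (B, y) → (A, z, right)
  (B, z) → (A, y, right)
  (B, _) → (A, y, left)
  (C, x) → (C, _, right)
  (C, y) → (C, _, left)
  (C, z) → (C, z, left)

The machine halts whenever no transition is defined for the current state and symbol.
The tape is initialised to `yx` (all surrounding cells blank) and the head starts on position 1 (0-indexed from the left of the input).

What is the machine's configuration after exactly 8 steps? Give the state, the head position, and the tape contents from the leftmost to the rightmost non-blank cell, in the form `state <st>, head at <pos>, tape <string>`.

state=A head=1 tape=y[x]__   (A,x)→(B,z,left)
state=B head=0 tape=[y]z__   (B,y)→(A,z,right)
state=A head=1 tape=z[z]__   (A,z)→(A,x,right)
state=A head=2 tape=zx[_]_   (A,_)→(B,y,right)
state=B head=3 tape=zxy[_]   (B,_)→(A,y,left)
state=A head=2 tape=zx[y]y   (A,y)→(C,y,left)
state=C head=1 tape=z[x]yy   (C,x)→(C,_,right)
state=C head=2 tape=z_[y]y   (C,y)→(C,_,left)
state=C head=1 tape=z[_]_y
After 8 steps: state C, head at 1, tape z__y.

state C, head at 1, tape z__y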